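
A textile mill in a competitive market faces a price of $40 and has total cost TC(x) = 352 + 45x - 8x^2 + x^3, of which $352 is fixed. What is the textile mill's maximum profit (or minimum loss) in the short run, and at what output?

Profit = -$302 at x = 5

AVC = 45 - 8x + x^2 has its minimum $29 at x = 4; price $40 clears that bar, so the firm operates.
With MC = 45 - 16x + 3x^2, P = MC on the upward-sloping part at x* = 5.
TR = 40·5 = 200. TC = 352 + 150 = 502. Profit = 200 − 502 = -$302.
That loss of $302 beats the $352 the firm would lose by shutting down; producing recovers $50 of fixed cost.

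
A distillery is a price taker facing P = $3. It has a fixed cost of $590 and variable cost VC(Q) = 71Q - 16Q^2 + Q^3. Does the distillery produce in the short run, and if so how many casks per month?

Shut down

Variable cost is VC = 71Q - 16Q^2 + Q^3, so AVC = VC/Q = 71 - 16Q + Q^2 and MC = dTC/dQ = 71 - 32Q + 3Q^2.
AVC hits its minimum where MC = AVC, at Q = 8, giving min AVC = 71 - 16·8 + 8^2 = $7.
P = $3 lies below min AVC = $7; no output level covers variable cost.
Best response: produce nothing and absorb the $590 fixed cost.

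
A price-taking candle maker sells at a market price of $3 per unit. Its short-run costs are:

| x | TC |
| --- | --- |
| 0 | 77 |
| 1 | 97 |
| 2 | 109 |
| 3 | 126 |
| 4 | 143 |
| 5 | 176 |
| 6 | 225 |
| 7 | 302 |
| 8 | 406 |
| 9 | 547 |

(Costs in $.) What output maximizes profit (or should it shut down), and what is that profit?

x = 0 (shut down); profit = -$77

Profit at each row (π = 3x − TC): x=0: -77; x=1: -94; x=2: -103; x=3: -117; x=4: -131; x=5: -161; x=6: -207; x=7: -281; x=8: -382; x=9: -520.
Profit is highest at x = 0. Equivalently, the lowest AVC in the table is 32/2 ≈ $16 at x = 2, and P = $3 falls below it — price never covers variable cost, so the firm shuts down and loses only its fixed cost.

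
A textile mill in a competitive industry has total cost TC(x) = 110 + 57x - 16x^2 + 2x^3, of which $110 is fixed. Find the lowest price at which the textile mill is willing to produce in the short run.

Short-run supply begins at min AVC. From VC = 57x - 16x^2 + 2x^3, AVC = 57 - 16x + 2x^2.
dAVC/dx = -16 + 4x = 0 gives x = 4. min AVC = 57 - 16·4 + 2·4^2 = 25.
So the shutdown price is $25.

$25 per unit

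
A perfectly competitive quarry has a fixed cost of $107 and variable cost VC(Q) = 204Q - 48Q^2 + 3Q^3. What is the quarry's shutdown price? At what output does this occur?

Short-run supply begins at min AVC. From VC = 204Q - 48Q^2 + 3Q^3, AVC = 204 - 48Q + 3Q^2.
dAVC/dQ = -48 + 6Q = 0 gives Q = 8. min AVC = 204 - 48·8 + 3·8^2 = 12.
For P < $12 the firm produces nothing.

$12 per unit, at Q = 8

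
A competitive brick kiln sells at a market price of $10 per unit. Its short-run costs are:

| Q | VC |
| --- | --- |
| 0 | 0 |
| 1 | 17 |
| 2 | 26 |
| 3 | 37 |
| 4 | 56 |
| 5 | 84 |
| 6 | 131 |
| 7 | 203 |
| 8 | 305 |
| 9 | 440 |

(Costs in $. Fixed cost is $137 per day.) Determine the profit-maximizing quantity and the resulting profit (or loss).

Q = 0 (shut down); profit = -$137

Tabulate TR − TC: Q=0: -137; Q=1: -144; Q=2: -143; Q=3: -144; Q=4: -153; Q=5: -171; Q=6: -208; Q=7: -270; Q=8: -362; Q=9: -487.
Profit is highest at Q = 0. Equivalently, the lowest AVC in the table is 37/3 ≈ $12.33 at Q = 3, and P = $10 falls below it — price never covers variable cost, so the firm shuts down and loses only its fixed cost.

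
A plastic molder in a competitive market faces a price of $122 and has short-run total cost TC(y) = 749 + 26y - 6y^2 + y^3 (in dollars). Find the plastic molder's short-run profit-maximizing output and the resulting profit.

AVC = 26 - 6y + y^2; min AVC = $17 at y = 3. Since P = $122 ≥ min AVC, the firm produces.
With MC = 26 - 12y + 3y^2, P = MC on the upward-sloping part at y* = 8.
TR = 122·8 = 976. TC = 749 + 336 = 1085. Profit = 976 − 1085 = -$109.
That loss of $109 beats the $749 the firm would lose by shutting down; producing recovers $640 of fixed cost.

Profit = -$109 at y = 8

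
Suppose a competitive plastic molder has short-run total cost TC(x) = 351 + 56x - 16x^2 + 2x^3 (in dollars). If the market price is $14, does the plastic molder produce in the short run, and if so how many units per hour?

Shut down

Variable cost is VC = 56x - 16x^2 + 2x^3, so AVC = VC/x = 56 - 16x + 2x^2 and MC = dTC/dx = 56 - 32x + 6x^2.
The AVC parabola has its vertex at x = 16/4 = 4, where AVC = 56 - 16·4 + 2·4^2 = $24.
P = $14 lies below min AVC = $24; no output level covers variable cost.
Best response: produce nothing and absorb the $351 fixed cost.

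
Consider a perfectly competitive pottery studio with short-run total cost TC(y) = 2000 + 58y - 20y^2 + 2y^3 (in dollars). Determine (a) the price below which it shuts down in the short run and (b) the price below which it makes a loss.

Shutdown price = $8; break-even price = $258

Shutdown price = min AVC. AVC = 58 - 20y + 2y^2, with vertex at y = 5 and minimum $8.
ATC = 2000/y + 58 - 20y + 2y^2. Setting dATC/dy = −2000/y^2 − 20 + 4y = 0 gives y = 10 (since 4·10^3 − 20·10^2 = 2000).
min ATC = 2000/10 + 58 − 20·10 + 2·10^2 = $258. That is the break-even price.
For $8 ≤ P < $258 the firm produces at a loss; below $8 it shuts down.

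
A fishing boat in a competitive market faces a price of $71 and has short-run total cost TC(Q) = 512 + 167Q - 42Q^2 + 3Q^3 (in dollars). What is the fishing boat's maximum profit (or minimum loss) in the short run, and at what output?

Profit = -$128 at Q = 8

AVC = 167 - 42Q + 3Q^2; min AVC = $20 at Q = 7. Since P = $71 ≥ min AVC, the firm produces.
MC = 167 - 84Q + 9Q^2. Setting P = MC and taking the root on the rising branch gives Q* = 8.
TR = 71·8 = 568. TC = 512 + 184 = 696. Profit = 568 − 696 = -$128.
By producing, the firm covers all variable cost plus $384 of fixed cost; shutting down would lose the full $512.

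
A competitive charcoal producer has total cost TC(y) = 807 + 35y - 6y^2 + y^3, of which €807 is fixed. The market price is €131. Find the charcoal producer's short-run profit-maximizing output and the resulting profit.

Profit = -€167 at y = 8

AVC = 35 - 6y + y^2 has its minimum €26 at y = 3; price €131 clears that bar, so the firm operates.
MC = 35 - 12y + 3y^2. Setting P = MC and taking the root on the rising branch gives y* = 8.
TR = 131·8 = 1048. TC = 807 + 408 = 1215. Profit = 1048 − 1215 = -€167.
That loss of €167 beats the €807 the firm would lose by shutting down; producing recovers €640 of fixed cost.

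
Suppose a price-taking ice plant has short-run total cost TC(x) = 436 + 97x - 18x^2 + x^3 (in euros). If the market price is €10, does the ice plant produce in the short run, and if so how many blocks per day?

Strip out fixed cost: VC = 97x - 18x^2 + x^3. Then AVC = 97 - 18x + x^2 and MC = 97 - 36x + 3x^2.
AVC is minimized where dAVC/dx = -18 + 2x = 0, at x = 9; min AVC = 97 - 18·9 + 9^2 = €16.
P = €10 lies below min AVC = €16; no output level covers variable cost.
The firm minimizes its loss by shutting down and losing only its fixed cost of €436.

Shut down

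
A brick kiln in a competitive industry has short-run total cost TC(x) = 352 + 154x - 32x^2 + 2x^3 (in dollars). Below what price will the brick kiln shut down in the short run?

$26 per unit

The shutdown price is the minimum of AVC. VC = 154x - 32x^2 + 2x^3, so AVC = 154 - 32x + 2x^2.
At the minimum of AVC, MC = AVC. MC = 154 - 64x + 6x^2; setting MC = AVC gives 4x^2 - 32x = 0, so x = 8. min AVC = 26.
For P < $26 the firm produces nothing.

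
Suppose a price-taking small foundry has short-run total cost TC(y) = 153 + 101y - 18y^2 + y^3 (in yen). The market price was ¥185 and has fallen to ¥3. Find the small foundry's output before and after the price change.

AVC = 101 - 18y + y^2, minimized at y = 9 where min AVC = ¥20. MC = 101 - 36y + 3y^2.
At P = ¥185 ≥ min AVC, set P = MC on the rising branch: y = 14.
At P = ¥3 < min AVC = ¥20, price no longer covers variable cost at any output, so the firm shuts down: y = 0.

Output falls from 14 to 0 (the firm shuts down)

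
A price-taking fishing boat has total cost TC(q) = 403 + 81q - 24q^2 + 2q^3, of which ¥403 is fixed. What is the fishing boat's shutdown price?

¥9 per unit

The firm shuts down when price falls below the minimum of average variable cost. AVC = VC/q = 81 - 24q + 2q^2.
At the minimum of AVC, MC = AVC. MC = 81 - 48q + 6q^2; setting MC = AVC gives 4q^2 - 24q = 0, so q = 6. min AVC = 9.
So the shutdown price is ¥9.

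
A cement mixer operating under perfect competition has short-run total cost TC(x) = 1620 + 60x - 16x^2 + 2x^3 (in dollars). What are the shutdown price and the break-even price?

Shutdown price = min AVC. AVC = 60 - 16x + 2x^2, with vertex at x = 4 and minimum $28.
ATC = 1620/x + 60 - 16x + 2x^2. Setting dATC/dx = −1620/x^2 − 16 + 4x = 0 gives x = 9 (since 4·9^3 − 16·9^2 = 1620).
min ATC = 1620/9 + 60 − 16·9 + 2·9^2 = $258. That is the break-even price.
Between these two prices the firm operates at a loss; above $258 it earns a profit.

Shutdown price = $28; break-even price = $258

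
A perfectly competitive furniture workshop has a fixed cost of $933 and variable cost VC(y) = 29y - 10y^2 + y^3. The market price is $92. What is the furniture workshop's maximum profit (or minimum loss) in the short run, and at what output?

AVC = 29 - 10y + y^2; min AVC = $4 at y = 5. Since P = $92 ≥ min AVC, the firm produces.
MC = 29 - 20y + 3y^2. Setting P = MC and taking the root on the rising branch gives y* = 9.
TR = 92·9 = 828. TC = 933 + 180 = 1113. Profit = 828 − 1113 = -$285.
By producing, the firm covers all variable cost plus $648 of fixed cost; shutting down would lose the full $933.

Profit = -$285 at y = 9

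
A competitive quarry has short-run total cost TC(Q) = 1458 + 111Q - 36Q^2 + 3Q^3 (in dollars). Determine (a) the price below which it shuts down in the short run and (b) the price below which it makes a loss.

Shutdown price = $3; break-even price = $192

AVC = 111 - 36Q + 3Q^2; minimized at Q = 6, giving min AVC = $3. That is the shutdown price.
ATC = 1458/Q + 111 - 36Q + 3Q^2. Setting dATC/dQ = −1458/Q^2 − 36 + 6Q = 0 gives Q = 9 (since 6·9^3 − 36·9^2 = 1458).
min ATC = 1458/9 + 111 − 36·9 + 3·9^2 = $192. That is the break-even price.
For $3 ≤ P < $192 the firm produces at a loss; below $3 it shuts down.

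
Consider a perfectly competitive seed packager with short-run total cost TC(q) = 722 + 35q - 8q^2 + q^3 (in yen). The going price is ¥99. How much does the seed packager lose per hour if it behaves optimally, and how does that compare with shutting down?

Profit = -¥210 at q = 8

AVC = 35 - 8q + q^2 has its minimum ¥19 at q = 4; price ¥99 clears that bar, so the firm operates.
With MC = 35 - 16q + 3q^2, P = MC on the upward-sloping part at q* = 8.
TR = 99·8 = 792. TC = 722 + 280 = 1002. Profit = 792 − 1002 = -¥210.
That loss of ¥210 beats the ¥722 the firm would lose by shutting down; producing recovers ¥512 of fixed cost.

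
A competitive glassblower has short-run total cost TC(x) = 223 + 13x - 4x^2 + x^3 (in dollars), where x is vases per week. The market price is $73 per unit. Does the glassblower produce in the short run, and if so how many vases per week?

Strip out fixed cost: VC = 13x - 4x^2 + x^3. Then AVC = 13 - 4x + x^2 and MC = 13 - 8x + 3x^2.
The AVC parabola has its vertex at x = 4/2 = 2, where AVC = 13 - 4·2 + 2^2 = $9.
P = $73 exceeds min AVC = $9, so the firm stays open.
Solving P = MC: -60 - 8x + 3x^2 = 0 ⇒ x = -10/3 or 6. On the upward-sloping branch, x* = 6.
Check: AVC at x = 6 is $25 ≤ P, so revenue covers variable cost.
Profit = P·x − TC = 73·6 − 373 = $65.

Produce at x = 6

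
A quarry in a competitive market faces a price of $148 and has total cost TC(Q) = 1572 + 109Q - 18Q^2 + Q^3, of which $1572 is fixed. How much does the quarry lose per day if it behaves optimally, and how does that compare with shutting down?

Profit = -$220 at Q = 13

AVC = 109 - 18Q + Q^2 has its minimum $28 at Q = 9; price $148 clears that bar, so the firm operates.
MC = 109 - 36Q + 3Q^2. Setting P = MC and taking the root on the rising branch gives Q* = 13.
TR = 148·13 = 1924. TC = 1572 + 572 = 2144. Profit = 1924 − 2144 = -$220.
By producing, the firm covers all variable cost plus $1352 of fixed cost; shutting down would lose the full $1572.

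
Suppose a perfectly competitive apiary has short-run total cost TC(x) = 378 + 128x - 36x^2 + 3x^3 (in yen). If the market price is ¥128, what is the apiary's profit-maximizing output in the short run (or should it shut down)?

Produce at x = 8

Strip out fixed cost: VC = 128x - 36x^2 + 3x^3. Then AVC = 128 - 36x + 3x^2 and MC = 128 - 72x + 9x^2.
AVC hits its minimum where MC = AVC, at x = 6, giving min AVC = 128 - 36·6 + 3·6^2 = ¥20.
Since P = ¥128 ≥ min AVC = ¥20, price covers variable cost and the firm should produce.
P = MC gives -72x + 9x^2 = 0, with roots 0 and 8. Take the larger (rising MC): x* = 8.
Check: AVC at x = 8 is ¥32 ≤ P, so revenue covers variable cost.
Profit = P·x − TC = 128·8 − 634 = ¥390.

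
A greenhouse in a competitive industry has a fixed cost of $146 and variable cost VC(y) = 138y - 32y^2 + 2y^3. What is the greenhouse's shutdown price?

$10 per unit

The firm shuts down when price falls below the minimum of average variable cost. AVC = VC/y = 138 - 32y + 2y^2.
dAVC/dy = -32 + 4y = 0 gives y = 8. min AVC = 138 - 32·8 + 2·8^2 = 10.
For P < $10 the firm produces nothing.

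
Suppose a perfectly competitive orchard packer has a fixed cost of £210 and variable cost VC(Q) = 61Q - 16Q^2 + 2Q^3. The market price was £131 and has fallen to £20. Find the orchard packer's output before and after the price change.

MC = 61 - 32Q + 6Q^2; the shutdown threshold is min AVC = £29 (at Q = 4).
With P = £131 above the shutdown price, P = MC gives Q = 7.
At P = £20 < min AVC = £29, price no longer covers variable cost at any output, so the firm shuts down: Q = 0.

Output falls from 7 to 0 (the firm shuts down)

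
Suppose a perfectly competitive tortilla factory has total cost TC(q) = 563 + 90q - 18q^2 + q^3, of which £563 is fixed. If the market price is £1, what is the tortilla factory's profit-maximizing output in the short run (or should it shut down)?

From TC, MC = TC'(q) = 90 - 36q + 3q^2 and AVC = VC/q = 90 - 18q + q^2.
AVC hits its minimum where MC = AVC, at q = 9, giving min AVC = 90 - 18·9 + 9^2 = £9.
With P < min AVC (£1 < £9), every unit sold adds to the loss.
Best response: produce nothing and absorb the £563 fixed cost.

Shut down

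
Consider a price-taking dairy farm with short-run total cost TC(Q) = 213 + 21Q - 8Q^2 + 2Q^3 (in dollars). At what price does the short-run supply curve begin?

The firm shuts down when price falls below the minimum of average variable cost. AVC = VC/Q = 21 - 8Q + 2Q^2.
At the minimum of AVC, MC = AVC. MC = 21 - 16Q + 6Q^2; setting MC = AVC gives 4Q^2 - 8Q = 0, so Q = 2. min AVC = 13.
The firm shuts down for any P below $13.

$13 per unit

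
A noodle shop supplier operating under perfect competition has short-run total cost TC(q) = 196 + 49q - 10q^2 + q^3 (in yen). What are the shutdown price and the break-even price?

Shutdown price = min AVC. AVC = 49 - 10q + q^2, with vertex at q = 5 and minimum ¥24.
ATC = 196/q + 49 - 10q + q^2. Setting dATC/dq = −196/q^2 − 10 + 2q = 0 gives q = 7 (since 2·7^3 − 10·7^2 = 196).
min ATC = 196/7 + 49 − 10·7 + 7^2 = ¥56. That is the break-even price.
Between these two prices the firm operates at a loss; above ¥56 it earns a profit.

Shutdown price = ¥24; break-even price = ¥56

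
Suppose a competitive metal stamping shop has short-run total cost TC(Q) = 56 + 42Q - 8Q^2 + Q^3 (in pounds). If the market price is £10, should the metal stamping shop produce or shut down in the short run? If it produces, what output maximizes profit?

Strip out fixed cost: VC = 42Q - 8Q^2 + Q^3. Then AVC = 42 - 8Q + Q^2 and MC = 42 - 16Q + 3Q^2.
AVC hits its minimum where MC = AVC, at Q = 4, giving min AVC = 42 - 8·4 + 4^2 = £26.
With P < min AVC (£10 < £26), every unit sold adds to the loss.
The firm minimizes its loss by shutting down and losing only its fixed cost of £56.

Shut down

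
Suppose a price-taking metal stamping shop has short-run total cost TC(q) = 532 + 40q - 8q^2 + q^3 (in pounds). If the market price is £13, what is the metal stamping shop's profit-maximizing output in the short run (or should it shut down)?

Shut down

Variable cost is VC = 40q - 8q^2 + q^3, so AVC = VC/q = 40 - 8q + q^2 and MC = dTC/dq = 40 - 16q + 3q^2.
The AVC parabola has its vertex at q = 8/2 = 4, where AVC = 40 - 8·4 + 4^2 = £24.
P = £13 lies below min AVC = £24; no output level covers variable cost.
The firm minimizes its loss by shutting down and losing only its fixed cost of £532.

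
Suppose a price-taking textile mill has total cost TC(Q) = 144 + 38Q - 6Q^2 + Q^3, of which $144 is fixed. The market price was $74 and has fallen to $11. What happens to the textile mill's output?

MC = 38 - 12Q + 3Q^2; the shutdown threshold is min AVC = $29 (at Q = 3).
With P = $74 above the shutdown price, P = MC gives Q = 6.
At P = $11 < min AVC = $29, price no longer covers variable cost at any output, so the firm shuts down: Q = 0.

Output falls from 6 to 0 (the firm shuts down)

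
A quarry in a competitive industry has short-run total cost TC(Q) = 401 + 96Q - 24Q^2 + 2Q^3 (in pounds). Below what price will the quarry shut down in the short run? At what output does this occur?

Short-run supply begins at min AVC. From VC = 96Q - 24Q^2 + 2Q^3, AVC = 96 - 24Q + 2Q^2.
At the minimum of AVC, MC = AVC. MC = 96 - 48Q + 6Q^2; setting MC = AVC gives 4Q^2 - 24Q = 0, so Q = 6. min AVC = 24.
For P < £24 the firm produces nothing.

£24 per unit, at Q = 6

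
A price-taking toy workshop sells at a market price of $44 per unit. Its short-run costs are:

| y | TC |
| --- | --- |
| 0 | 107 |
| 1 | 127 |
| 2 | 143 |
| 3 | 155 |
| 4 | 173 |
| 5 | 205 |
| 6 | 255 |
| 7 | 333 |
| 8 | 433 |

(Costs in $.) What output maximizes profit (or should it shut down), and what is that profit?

Profit at each row (π = 44y − TC): y=0: -107; y=1: -83; y=2: -55; y=3: -23; y=4: 3; y=5: 15; y=6: 9; y=7: -25; y=8: -81.
Profit is maximized at y = 5. AVC there is 98/5 = $19.60 ≤ P, so producing beats shutting down (which would give -$107).

y = 5; profit = $15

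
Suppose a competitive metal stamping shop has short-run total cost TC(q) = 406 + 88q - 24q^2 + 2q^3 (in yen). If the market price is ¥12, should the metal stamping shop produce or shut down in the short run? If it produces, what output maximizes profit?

From TC, MC = TC'(q) = 88 - 48q + 6q^2 and AVC = VC/q = 88 - 24q + 2q^2.
The AVC parabola has its vertex at q = 24/4 = 6, where AVC = 88 - 24·6 + 2·6^2 = ¥16.
P = ¥12 lies below min AVC = ¥16; no output level covers variable cost.
The firm minimizes its loss by shutting down and losing only its fixed cost of ¥406.

Shut down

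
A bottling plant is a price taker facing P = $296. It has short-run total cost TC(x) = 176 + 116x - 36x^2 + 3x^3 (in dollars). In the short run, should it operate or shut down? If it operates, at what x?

Produce at x = 10

From TC, MC = TC'(x) = 116 - 72x + 9x^2 and AVC = VC/x = 116 - 36x + 3x^2.
AVC hits its minimum where MC = AVC, at x = 6, giving min AVC = 116 - 36·6 + 3·6^2 = $8.
P = $296 exceeds min AVC = $8, so the firm stays open.
Set P = MC: 296 = 116 - 72x + 9x^2 → -180 - 72x + 9x^2 = 0. The roots are x = -2 and x = 10; the profit-maximizing output is on the rising part of MC, so x* = 10.
Check: AVC at x = 10 is $56 ≤ P, so revenue covers variable cost.
Profit = P·x − TC = 296·10 − 736 = $2224.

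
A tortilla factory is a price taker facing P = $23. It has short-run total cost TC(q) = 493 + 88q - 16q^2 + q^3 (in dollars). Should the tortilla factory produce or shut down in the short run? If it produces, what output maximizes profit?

Strip out fixed cost: VC = 88q - 16q^2 + q^3. Then AVC = 88 - 16q + q^2 and MC = 88 - 32q + 3q^2.
AVC is minimized where dAVC/dq = -16 + 2q = 0, at q = 8; min AVC = 88 - 16·8 + 8^2 = $24.
With P < min AVC ($23 < $24), every unit sold adds to the loss.
Shutting down limits the loss to fixed cost, $493.

Shut down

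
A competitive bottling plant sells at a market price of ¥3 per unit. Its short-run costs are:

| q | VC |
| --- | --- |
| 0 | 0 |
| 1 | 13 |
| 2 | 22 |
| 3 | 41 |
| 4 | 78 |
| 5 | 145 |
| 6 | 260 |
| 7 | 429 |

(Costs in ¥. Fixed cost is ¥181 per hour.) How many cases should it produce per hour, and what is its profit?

Profit at each row (π = 3q − TC): q=0: -181; q=1: -191; q=2: -197; q=3: -213; q=4: -247; q=5: -311; q=6: -423; q=7: -589.
Profit is highest at q = 0. Equivalently, the lowest AVC in the table is 22/2 ≈ ¥11 at q = 2, and P = ¥3 falls below it — price never covers variable cost, so the firm shuts down and loses only its fixed cost.

q = 0 (shut down); profit = -¥181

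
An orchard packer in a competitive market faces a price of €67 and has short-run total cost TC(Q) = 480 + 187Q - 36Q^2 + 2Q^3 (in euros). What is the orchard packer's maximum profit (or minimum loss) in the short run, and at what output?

Profit = -€80 at Q = 10

AVC = 187 - 36Q + 2Q^2 has its minimum €25 at Q = 9; price €67 clears that bar, so the firm operates.
With MC = 187 - 72Q + 6Q^2, P = MC on the upward-sloping part at Q* = 10.
TR = 67·10 = 670. TC = 480 + 270 = 750. Profit = 670 − 750 = -€80.
That loss of €80 beats the €480 the firm would lose by shutting down; producing recovers €400 of fixed cost.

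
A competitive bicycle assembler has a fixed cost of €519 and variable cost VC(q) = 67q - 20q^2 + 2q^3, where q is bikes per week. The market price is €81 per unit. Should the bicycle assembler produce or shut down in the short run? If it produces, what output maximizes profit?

From TC, MC = TC'(q) = 67 - 40q + 6q^2 and AVC = VC/q = 67 - 20q + 2q^2.
AVC hits its minimum where MC = AVC, at q = 5, giving min AVC = 67 - 20·5 + 2·5^2 = €17.
Because €81 ≥ €17, revenue can cover variable cost; the firm operates.
P = MC gives -14 - 40q + 6q^2 = 0, with roots -1/3 and 7. Take the larger (rising MC): q* = 7.
Check: AVC at q = 7 is €25 ≤ P, so revenue covers variable cost.
Profit = P·q − TC = 81·7 − 694 = -€127, a loss, but smaller than the €519 fixed cost the firm would lose by shutting down.

Produce at q = 7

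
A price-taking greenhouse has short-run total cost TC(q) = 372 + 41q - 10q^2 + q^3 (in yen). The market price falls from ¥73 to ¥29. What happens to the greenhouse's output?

Output falls from 8 to 6

MC = 41 - 20q + 3q^2; the shutdown threshold is min AVC = ¥16 (at q = 5).
With P = ¥73 above the shutdown price, P = MC gives q = 8.
At P = ¥29 ≥ min AVC, set P = MC: q = 6. The firm stays open but cuts output.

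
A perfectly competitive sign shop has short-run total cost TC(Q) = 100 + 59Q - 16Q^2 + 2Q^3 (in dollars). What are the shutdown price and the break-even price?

Shutdown price = $27; break-even price = $49

AVC = 59 - 16Q + 2Q^2; minimized at Q = 4, giving min AVC = $27. That is the shutdown price.
ATC = 100/Q + 59 - 16Q + 2Q^2. Setting dATC/dQ = −100/Q^2 − 16 + 4Q = 0 gives Q = 5 (since 4·5^3 − 16·5^2 = 100).
min ATC = 100/5 + 59 − 16·5 + 2·5^2 = $49. That is the break-even price.
For $27 ≤ P < $49 the firm produces at a loss; below $27 it shuts down.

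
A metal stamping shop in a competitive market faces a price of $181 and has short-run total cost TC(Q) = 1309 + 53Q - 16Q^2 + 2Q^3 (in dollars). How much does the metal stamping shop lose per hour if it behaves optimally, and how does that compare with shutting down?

AVC = 53 - 16Q + 2Q^2 has its minimum $21 at Q = 4; price $181 clears that bar, so the firm operates.
MC = 53 - 32Q + 6Q^2. Setting P = MC and taking the root on the rising branch gives Q* = 8.
TR = 181·8 = 1448. TC = 1309 + 424 = 1733. Profit = 1448 − 1733 = -$285.
That loss of $285 beats the $1309 the firm would lose by shutting down; producing recovers $1024 of fixed cost.

Profit = -$285 at Q = 8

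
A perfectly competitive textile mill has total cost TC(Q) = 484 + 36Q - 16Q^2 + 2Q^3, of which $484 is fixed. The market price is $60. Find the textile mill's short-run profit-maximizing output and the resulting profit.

Profit = -$196 at Q = 6

AVC = 36 - 16Q + 2Q^2; min AVC = $4 at Q = 4. Since P = $60 ≥ min AVC, the firm produces.
With MC = 36 - 32Q + 6Q^2, P = MC on the upward-sloping part at Q* = 6.
TR = 60·6 = 360. TC = 484 + 72 = 556. Profit = 360 − 556 = -$196.
By producing, the firm covers all variable cost plus $288 of fixed cost; shutting down would lose the full $484.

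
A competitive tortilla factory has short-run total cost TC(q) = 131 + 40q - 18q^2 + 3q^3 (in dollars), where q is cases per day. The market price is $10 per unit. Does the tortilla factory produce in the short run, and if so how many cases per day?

From TC, MC = TC'(q) = 40 - 36q + 9q^2 and AVC = VC/q = 40 - 18q + 3q^2.
AVC is minimized where dAVC/dq = -18 + 6q = 0, at q = 3; min AVC = 40 - 18·3 + 3·3^2 = $13.
Since P = $10 < min AVC = $13, price fails to cover variable cost at any output.
Shutting down limits the loss to fixed cost, $131.

Shut down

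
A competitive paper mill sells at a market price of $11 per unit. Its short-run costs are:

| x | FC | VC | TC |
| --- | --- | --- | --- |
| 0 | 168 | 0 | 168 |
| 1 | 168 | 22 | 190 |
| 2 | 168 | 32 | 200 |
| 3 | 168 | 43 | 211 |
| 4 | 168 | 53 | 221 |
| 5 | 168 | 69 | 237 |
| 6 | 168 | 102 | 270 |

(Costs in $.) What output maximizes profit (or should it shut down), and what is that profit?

x = 0 (shut down); profit = -$168

Tabulate TR − TC: x=0: -168; x=1: -179; x=2: -178; x=3: -178; x=4: -177; x=5: -182; x=6: -204.
Profit is highest at x = 0. Equivalently, the lowest AVC in the table is 53/4 ≈ $13.25 at x = 4, and P = $11 falls below it — price never covers variable cost, so the firm shuts down and loses only its fixed cost.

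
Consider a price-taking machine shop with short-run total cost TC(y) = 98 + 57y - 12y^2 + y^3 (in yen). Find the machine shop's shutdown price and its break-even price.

Shutdown price = min AVC. AVC = 57 - 12y + y^2, with vertex at y = 6 and minimum ¥21.
ATC = 98/y + 57 - 12y + y^2. Setting dATC/dy = −98/y^2 − 12 + 2y = 0 gives y = 7 (since 2·7^3 − 12·7^2 = 98).
min ATC = 98/7 + 57 − 12·7 + 7^2 = ¥36. That is the break-even price.
Between these two prices the firm operates at a loss; above ¥36 it earns a profit.

Shutdown price = ¥21; break-even price = ¥36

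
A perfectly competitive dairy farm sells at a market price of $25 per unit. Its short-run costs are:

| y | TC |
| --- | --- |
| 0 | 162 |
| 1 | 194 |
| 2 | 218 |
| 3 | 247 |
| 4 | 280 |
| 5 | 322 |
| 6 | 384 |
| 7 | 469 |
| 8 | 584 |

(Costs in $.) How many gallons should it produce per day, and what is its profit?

Profit at each row (π = 25y − TC): y=0: -162; y=1: -169; y=2: -168; y=3: -172; y=4: -180; y=5: -197; y=6: -234; y=7: -294; y=8: -384.
Profit is highest at y = 0. Equivalently, the lowest AVC in the table is 56/2 ≈ $28 at y = 2, and P = $25 falls below it — price never covers variable cost, so the firm shuts down and loses only its fixed cost.

y = 0 (shut down); profit = -$162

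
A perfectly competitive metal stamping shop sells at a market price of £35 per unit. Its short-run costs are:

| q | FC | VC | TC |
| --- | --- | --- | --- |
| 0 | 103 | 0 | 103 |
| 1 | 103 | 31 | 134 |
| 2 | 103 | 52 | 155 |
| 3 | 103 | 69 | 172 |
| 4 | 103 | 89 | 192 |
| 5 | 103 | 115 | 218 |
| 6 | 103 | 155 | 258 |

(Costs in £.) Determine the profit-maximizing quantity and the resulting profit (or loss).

q = 5; profit = -£43

Compute π = P·q − TC at each output: q=0: -103; q=1: -99; q=2: -85; q=3: -67; q=4: -52; q=5: -43; q=6: -48.
Profit is maximized at q = 5. AVC there is 115/5 = £23 ≤ P, so producing beats shutting down (which would give -£103).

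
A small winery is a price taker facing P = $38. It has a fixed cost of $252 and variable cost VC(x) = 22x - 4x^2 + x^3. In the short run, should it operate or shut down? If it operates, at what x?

From TC, MC = TC'(x) = 22 - 8x + 3x^2 and AVC = VC/x = 22 - 4x + x^2.
The AVC parabola has its vertex at x = 4/2 = 2, where AVC = 22 - 4·2 + 2^2 = $18.
P = $38 exceeds min AVC = $18, so the firm stays open.
P = MC gives -16 - 8x + 3x^2 = 0, with roots -4/3 and 4. Take the larger (rising MC): x* = 4.
Check: AVC at x = 4 is $22 ≤ P, so revenue covers variable cost.
Profit = P·x − TC = 38·4 − 340 = -$188, a loss, but smaller than the $252 fixed cost the firm would lose by shutting down.

Produce at x = 4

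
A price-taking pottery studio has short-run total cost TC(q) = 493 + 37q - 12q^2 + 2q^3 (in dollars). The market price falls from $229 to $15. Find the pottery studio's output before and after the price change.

Output falls from 8 to 0 (the firm shuts down)

AVC = 37 - 12q + 2q^2, minimized at q = 3 where min AVC = $19. MC = 37 - 24q + 6q^2.
At P = $229 ≥ min AVC, set P = MC on the rising branch: q = 8.
At P = $15 < min AVC = $19, price no longer covers variable cost at any output, so the firm shuts down: q = 0.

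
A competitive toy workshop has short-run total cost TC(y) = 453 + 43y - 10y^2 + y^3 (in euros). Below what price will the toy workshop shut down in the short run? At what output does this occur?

€18 per unit, at y = 5

The firm shuts down when price falls below the minimum of average variable cost. AVC = VC/y = 43 - 10y + y^2.
At the minimum of AVC, MC = AVC. MC = 43 - 20y + 3y^2; setting MC = AVC gives 2y^2 - 10y = 0, so y = 5. min AVC = 18.
The firm shuts down for any P below €18.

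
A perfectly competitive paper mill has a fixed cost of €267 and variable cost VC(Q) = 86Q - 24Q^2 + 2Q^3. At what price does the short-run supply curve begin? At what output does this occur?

€14 per unit, at Q = 6

The shutdown price is the minimum of AVC. VC = 86Q - 24Q^2 + 2Q^3, so AVC = 86 - 24Q + 2Q^2.
At the minimum of AVC, MC = AVC. MC = 86 - 48Q + 6Q^2; setting MC = AVC gives 4Q^2 - 24Q = 0, so Q = 6. min AVC = 14.
The firm shuts down for any P below €14.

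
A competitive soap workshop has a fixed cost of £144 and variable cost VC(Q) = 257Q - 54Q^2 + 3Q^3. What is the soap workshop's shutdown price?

The shutdown price is the minimum of AVC. VC = 257Q - 54Q^2 + 3Q^3, so AVC = 257 - 54Q + 3Q^2.
At the minimum of AVC, MC = AVC. MC = 257 - 108Q + 9Q^2; setting MC = AVC gives 6Q^2 - 54Q = 0, so Q = 9. min AVC = 14.
So the shutdown price is £14.

£14 per unit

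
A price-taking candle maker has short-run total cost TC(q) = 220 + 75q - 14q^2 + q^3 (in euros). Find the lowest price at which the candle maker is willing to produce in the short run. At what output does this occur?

The shutdown price is the minimum of AVC. VC = 75q - 14q^2 + q^3, so AVC = 75 - 14q + q^2.
At the minimum of AVC, MC = AVC. MC = 75 - 28q + 3q^2; setting MC = AVC gives 2q^2 - 14q = 0, so q = 7. min AVC = 26.
So the shutdown price is €26.

€26 per unit, at q = 7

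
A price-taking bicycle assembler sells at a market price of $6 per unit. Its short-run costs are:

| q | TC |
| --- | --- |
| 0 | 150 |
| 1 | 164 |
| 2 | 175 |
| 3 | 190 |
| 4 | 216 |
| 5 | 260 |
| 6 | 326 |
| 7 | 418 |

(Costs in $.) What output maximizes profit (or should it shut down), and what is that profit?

Compute π = P·q − TC at each output: q=0: -150; q=1: -158; q=2: -163; q=3: -172; q=4: -192; q=5: -230; q=6: -290; q=7: -376.
Profit is highest at q = 0. Equivalently, the lowest AVC in the table is 25/2 ≈ $12.50 at q = 2, and P = $6 falls below it — price never covers variable cost, so the firm shuts down and loses only its fixed cost.

q = 0 (shut down); profit = -$150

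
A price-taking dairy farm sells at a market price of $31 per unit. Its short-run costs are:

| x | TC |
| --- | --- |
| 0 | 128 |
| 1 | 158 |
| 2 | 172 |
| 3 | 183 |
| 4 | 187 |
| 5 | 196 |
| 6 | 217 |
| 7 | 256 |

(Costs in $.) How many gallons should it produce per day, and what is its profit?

Tabulate TR − TC: x=0: -128; x=1: -127; x=2: -110; x=3: -90; x=4: -63; x=5: -41; x=6: -31; x=7: -39.
Profit is maximized at x = 6. AVC there is 89/6 = $14.83 ≤ P, so producing beats shutting down (which would give -$128).

x = 6; profit = -$31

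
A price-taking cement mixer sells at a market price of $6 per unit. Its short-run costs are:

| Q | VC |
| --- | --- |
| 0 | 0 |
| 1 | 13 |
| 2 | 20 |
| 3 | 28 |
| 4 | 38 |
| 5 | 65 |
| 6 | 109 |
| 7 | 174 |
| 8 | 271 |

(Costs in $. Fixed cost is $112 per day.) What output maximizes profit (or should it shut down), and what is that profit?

Profit at each row (π = 6Q − TC): Q=0: -112; Q=1: -119; Q=2: -120; Q=3: -122; Q=4: -126; Q=5: -147; Q=6: -185; Q=7: -244; Q=8: -335.
Profit is highest at Q = 0. Equivalently, the lowest AVC in the table is 28/3 ≈ $9.33 at Q = 3, and P = $6 falls below it — price never covers variable cost, so the firm shuts down and loses only its fixed cost.

Q = 0 (shut down); profit = -$112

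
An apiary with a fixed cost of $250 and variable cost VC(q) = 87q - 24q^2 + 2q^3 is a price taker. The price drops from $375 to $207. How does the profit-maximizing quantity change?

MC = 87 - 48q + 6q^2; the shutdown threshold is min AVC = $15 (at q = 6).
With P = $375 above the shutdown price, P = MC gives q = 12.
At P = $207 ≥ min AVC, set P = MC: q = 10. The firm stays open but cuts output.

Output falls from 12 to 10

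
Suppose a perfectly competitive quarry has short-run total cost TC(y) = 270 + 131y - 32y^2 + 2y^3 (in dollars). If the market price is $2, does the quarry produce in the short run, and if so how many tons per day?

Strip out fixed cost: VC = 131y - 32y^2 + 2y^3. Then AVC = 131 - 32y + 2y^2 and MC = 131 - 64y + 6y^2.
AVC hits its minimum where MC = AVC, at y = 8, giving min AVC = 131 - 32·8 + 2·8^2 = $3.
Since P = $2 < min AVC = $3, price fails to cover variable cost at any output.
The firm minimizes its loss by shutting down and losing only its fixed cost of $270.

Shut down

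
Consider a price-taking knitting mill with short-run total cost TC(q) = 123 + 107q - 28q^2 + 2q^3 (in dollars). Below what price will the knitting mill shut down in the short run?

Short-run supply begins at min AVC. From VC = 107q - 28q^2 + 2q^3, AVC = 107 - 28q + 2q^2.
dAVC/dq = -28 + 4q = 0 gives q = 7. min AVC = 107 - 28·7 + 2·7^2 = 9.
For P < $9 the firm produces nothing.

$9 per unit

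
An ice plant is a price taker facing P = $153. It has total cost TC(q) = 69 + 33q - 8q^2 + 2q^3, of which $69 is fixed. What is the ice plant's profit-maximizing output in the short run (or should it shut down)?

Strip out fixed cost: VC = 33q - 8q^2 + 2q^3. Then AVC = 33 - 8q + 2q^2 and MC = 33 - 16q + 6q^2.
The AVC parabola has its vertex at q = 8/4 = 2, where AVC = 33 - 8·2 + 2·2^2 = $25.
Since P = $153 ≥ min AVC = $25, price covers variable cost and the firm should produce.
Set P = MC: 153 = 33 - 16q + 6q^2 → -120 - 16q + 6q^2 = 0. The roots are q = -10/3 and q = 6; the profit-maximizing output is on the rising part of MC, so q* = 6.
Check: AVC at q = 6 is $57 ≤ P, so revenue covers variable cost.
Profit = P·q − TC = 153·6 − 411 = $507.

Produce at q = 6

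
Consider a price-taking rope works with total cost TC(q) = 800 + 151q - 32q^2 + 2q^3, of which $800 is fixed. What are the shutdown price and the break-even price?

Shutdown price = $23; break-even price = $111

Shutdown price = min AVC. AVC = 151 - 32q + 2q^2, with vertex at q = 8 and minimum $23.
ATC = 800/q + 151 - 32q + 2q^2. Setting dATC/dq = −800/q^2 − 32 + 4q = 0 gives q = 10 (since 4·10^3 − 32·10^2 = 800).
min ATC = 800/10 + 151 − 32·10 + 2·10^2 = $111. That is the break-even price.
For $23 ≤ P < $111 the firm produces at a loss; below $23 it shuts down.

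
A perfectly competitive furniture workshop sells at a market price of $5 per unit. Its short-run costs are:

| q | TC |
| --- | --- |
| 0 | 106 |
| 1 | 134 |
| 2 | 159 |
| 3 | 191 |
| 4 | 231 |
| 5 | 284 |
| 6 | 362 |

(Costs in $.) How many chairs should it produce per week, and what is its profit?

q = 0 (shut down); profit = -$106

Compute π = P·q − TC at each output: q=0: -106; q=1: -129; q=2: -149; q=3: -176; q=4: -211; q=5: -259; q=6: -332.
Profit is highest at q = 0. Equivalently, the lowest AVC in the table is 53/2 ≈ $26.50 at q = 2, and P = $5 falls below it — price never covers variable cost, so the firm shuts down and loses only its fixed cost.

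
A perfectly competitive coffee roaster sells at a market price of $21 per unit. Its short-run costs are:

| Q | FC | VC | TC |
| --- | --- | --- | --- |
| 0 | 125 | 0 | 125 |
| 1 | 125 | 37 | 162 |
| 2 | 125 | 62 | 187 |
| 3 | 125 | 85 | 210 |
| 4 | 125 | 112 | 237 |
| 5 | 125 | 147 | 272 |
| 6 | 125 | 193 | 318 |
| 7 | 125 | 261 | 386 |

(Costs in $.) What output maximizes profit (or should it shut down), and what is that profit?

Profit at each row (π = 21Q − TC): Q=0: -125; Q=1: -141; Q=2: -145; Q=3: -147; Q=4: -153; Q=5: -167; Q=6: -192; Q=7: -239.
Profit is highest at Q = 0. Equivalently, the lowest AVC in the table is 112/4 ≈ $28 at Q = 4, and P = $21 falls below it — price never covers variable cost, so the firm shuts down and loses only its fixed cost.

Q = 0 (shut down); profit = -$125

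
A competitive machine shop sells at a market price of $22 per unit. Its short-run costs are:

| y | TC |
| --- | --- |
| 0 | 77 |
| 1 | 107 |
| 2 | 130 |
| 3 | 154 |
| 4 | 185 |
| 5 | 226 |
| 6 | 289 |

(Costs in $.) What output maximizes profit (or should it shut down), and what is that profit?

Profit at each row (π = 22y − TC): y=0: -77; y=1: -85; y=2: -86; y=3: -88; y=4: -97; y=5: -116; y=6: -157.
Profit is highest at y = 0. Equivalently, the lowest AVC in the table is 77/3 ≈ $25.67 at y = 3, and P = $22 falls below it — price never covers variable cost, so the firm shuts down and loses only its fixed cost.

y = 0 (shut down); profit = -$77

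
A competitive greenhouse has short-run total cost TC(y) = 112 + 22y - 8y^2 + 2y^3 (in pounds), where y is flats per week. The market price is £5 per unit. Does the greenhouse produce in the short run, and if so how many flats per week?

Shut down

Strip out fixed cost: VC = 22y - 8y^2 + 2y^3. Then AVC = 22 - 8y + 2y^2 and MC = 22 - 16y + 6y^2.
AVC is minimized where dAVC/dy = -8 + 4y = 0, at y = 2; min AVC = 22 - 8·2 + 2·2^2 = £14.
With P < min AVC (£5 < £14), every unit sold adds to the loss.
Best response: produce nothing and absorb the £112 fixed cost.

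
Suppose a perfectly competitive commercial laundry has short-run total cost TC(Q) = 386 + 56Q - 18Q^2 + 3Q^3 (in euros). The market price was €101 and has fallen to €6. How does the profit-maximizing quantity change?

AVC = 56 - 18Q + 3Q^2, minimized at Q = 3 where min AVC = €29. MC = 56 - 36Q + 9Q^2.
At P = €101 ≥ min AVC, set P = MC on the rising branch: Q = 5.
At P = €6 < min AVC = €29, price no longer covers variable cost at any output, so the firm shuts down: Q = 0.

Output falls from 5 to 0 (the firm shuts down)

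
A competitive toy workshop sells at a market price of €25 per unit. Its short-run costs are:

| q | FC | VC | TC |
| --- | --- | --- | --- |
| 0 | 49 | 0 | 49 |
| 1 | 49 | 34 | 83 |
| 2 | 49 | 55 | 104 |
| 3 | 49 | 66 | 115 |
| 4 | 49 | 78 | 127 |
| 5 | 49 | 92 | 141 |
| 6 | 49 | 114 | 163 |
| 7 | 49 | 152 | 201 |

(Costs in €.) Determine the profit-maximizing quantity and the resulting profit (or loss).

Tabulate TR − TC: q=0: -49; q=1: -58; q=2: -54; q=3: -40; q=4: -27; q=5: -16; q=6: -13; q=7: -26.
Profit is maximized at q = 6. AVC there is 114/6 = €19 ≤ P, so producing beats shutting down (which would give -€49).

q = 6; profit = -€13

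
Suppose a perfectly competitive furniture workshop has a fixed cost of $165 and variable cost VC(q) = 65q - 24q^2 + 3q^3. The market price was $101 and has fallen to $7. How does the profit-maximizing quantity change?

Output falls from 6 to 0 (the firm shuts down)

MC = 65 - 48q + 9q^2; the shutdown threshold is min AVC = $17 (at q = 4).
At P = $101 ≥ min AVC, set P = MC on the rising branch: q = 6.
At P = $7 < min AVC = $17, price no longer covers variable cost at any output, so the firm shuts down: q = 0.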